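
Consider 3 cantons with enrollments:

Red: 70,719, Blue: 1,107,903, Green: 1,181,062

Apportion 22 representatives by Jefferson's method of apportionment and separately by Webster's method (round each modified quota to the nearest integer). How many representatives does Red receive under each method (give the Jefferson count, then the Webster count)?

Jefferson: Red 0, Blue 11, Green 11.
Webster: Red 1, Blue 10, Green 11.
Red gets 0 under Jefferson and 1 under Webster.

0 and 1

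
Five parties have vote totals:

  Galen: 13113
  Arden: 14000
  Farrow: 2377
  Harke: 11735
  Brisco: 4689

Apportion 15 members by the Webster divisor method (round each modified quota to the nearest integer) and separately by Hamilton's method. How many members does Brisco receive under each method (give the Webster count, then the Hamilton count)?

2 and 1

Webster: Galen 4, Arden 4, Farrow 1, Harke 4, Brisco 2.
Hamilton: Galen 4, Arden 5, Farrow 1, Harke 4, Brisco 1.
Brisco gets 2 under Webster and 1 under Hamilton.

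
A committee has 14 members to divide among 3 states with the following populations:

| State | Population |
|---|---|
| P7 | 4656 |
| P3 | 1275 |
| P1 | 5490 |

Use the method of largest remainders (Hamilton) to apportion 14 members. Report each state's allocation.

P7 6; P3 1; P1 7

The standard divisor is 11421/14 ≈ 815.786.
Standard quotas: P7 5.7074, P3 1.5629, P1 6.7297.
Lower quotas: P7 5, P3 1, P1 6 (sum 12, leaving 2 seats).
Remainders in descending order: P1 0.7297, P7 0.7074, P3 0.5629.
Largest remainders: P1, P7 receive the extra seats.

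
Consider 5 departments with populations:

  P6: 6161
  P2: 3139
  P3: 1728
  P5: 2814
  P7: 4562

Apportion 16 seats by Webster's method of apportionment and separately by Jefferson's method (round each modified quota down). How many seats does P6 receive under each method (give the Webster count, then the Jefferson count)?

5 and 6

Webster: P6 5, P2 3, P3 2, P5 2, P7 4.
Jefferson: P6 6, P2 3, P3 1, P5 2, P7 4.
P6 gets 5 under Webster and 6 under Jefferson.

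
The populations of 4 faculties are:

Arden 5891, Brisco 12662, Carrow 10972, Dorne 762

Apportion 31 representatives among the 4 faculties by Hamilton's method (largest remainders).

The standard divisor is 30287/31 = 977.
Standard quotas: Arden 6.0297, Brisco 12.9601, Carrow 11.2303, Dorne 0.7799.
Lower quotas: Arden 6, Brisco 12, Carrow 11, Dorne 0 (sum 29, leaving 2 seats).
Remainders in descending order: Brisco 0.9601, Dorne 0.7799, Carrow 0.2303, Arden 0.0297.
The surplus seats go to Brisco, Dorne.

Arden 6, Brisco 13, Carrow 11, Dorne 1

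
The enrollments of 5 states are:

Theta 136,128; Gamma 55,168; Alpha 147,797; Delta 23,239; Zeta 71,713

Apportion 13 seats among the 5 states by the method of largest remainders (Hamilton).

Theta=4, Gamma=2, Alpha=4, Delta=1, Zeta=2

The standard divisor is 434045/13 ≈ 33388.077.
Standard quotas: Theta 4.0771, Gamma 1.6523, Alpha 4.4266, Delta 0.6960, Zeta 2.1479.
Lower quotas: Theta 4, Gamma 1, Alpha 4, Delta 0, Zeta 2 (sum 11, leaving 2 seats).
Remainders in descending order: Delta 0.6960, Gamma 0.6523, Alpha 0.4266, Zeta 0.1479, Theta 0.0771.
Largest remainders: Delta, Gamma receive the extra seats.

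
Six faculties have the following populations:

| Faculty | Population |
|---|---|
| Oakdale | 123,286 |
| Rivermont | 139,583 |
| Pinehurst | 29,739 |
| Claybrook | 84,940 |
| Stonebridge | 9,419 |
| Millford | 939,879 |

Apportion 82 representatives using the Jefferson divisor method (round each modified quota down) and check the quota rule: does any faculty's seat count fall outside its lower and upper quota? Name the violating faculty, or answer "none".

Millford

Standard quotas: Oakdale 7.619, Rivermont 8.626, Pinehurst 1.838, Claybrook 5.249, Stonebridge 0.582, Millford 58.085.
Jefferson allocation: Oakdale 7, Rivermont 9, Pinehurst 1, Claybrook 5, Stonebridge 0, Millford 60.
Millford has quota 58.085 (lower 58, upper 59) but receives 60 — outside the quota interval.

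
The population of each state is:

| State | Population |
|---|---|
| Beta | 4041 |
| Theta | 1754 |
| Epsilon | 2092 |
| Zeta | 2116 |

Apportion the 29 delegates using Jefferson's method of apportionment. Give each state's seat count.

Standard divisor 10003/29 ≈ 344.931; standard quotas: Beta 11.715, Theta 5.085, Epsilon 6.065, Zeta 6.135.
Rounding down gives 11, 5, 6, 6 = 28 seats, so the divisor must be adjusted.
With modified divisor 320: modified quotas Beta 12.628, Theta 5.481, Epsilon 6.537, Zeta 6.612.
Rounding down: Beta 12, Theta 5, Epsilon 6, Zeta 6 (total 29).

Beta: 12, Theta: 5, Epsilon: 6, Zeta: 6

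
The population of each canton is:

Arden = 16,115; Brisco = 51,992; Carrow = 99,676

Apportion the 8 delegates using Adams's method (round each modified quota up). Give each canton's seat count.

Standard divisor 167783/8 ≈ 20972.875; standard quotas: Arden 0.768, Brisco 2.479, Carrow 4.753.
Rounding up gives 1, 3, 5 = 9 seats, so the divisor must be adjusted.
With modified divisor 25500: modified quotas Arden 0.632, Brisco 2.039, Carrow 3.909.
Rounding up: Arden 1, Brisco 3, Carrow 4 (total 8).

Arden 1; Brisco 3; Carrow 4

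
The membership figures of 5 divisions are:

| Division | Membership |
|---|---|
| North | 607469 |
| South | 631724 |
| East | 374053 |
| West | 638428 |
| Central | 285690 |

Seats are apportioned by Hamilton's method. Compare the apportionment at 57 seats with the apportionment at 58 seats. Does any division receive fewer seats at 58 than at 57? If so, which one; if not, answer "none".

At 57 seats: North 14, South 14, East 8, West 14, Central 7.
At 58 seats: North 14, South 14, East 9, West 15, Central 6.
Central drops from 7 to 6.

Central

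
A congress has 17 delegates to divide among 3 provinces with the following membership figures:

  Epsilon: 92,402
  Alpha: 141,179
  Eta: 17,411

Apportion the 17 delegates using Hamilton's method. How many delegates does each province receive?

Epsilon=6; Alpha=10; Eta=1

Standard divisor: 250992 ÷ 17 ≈ 14764.235.
Standard quotas: Epsilon 6.2585, Alpha 9.5622, Eta 1.1793.
Lower quotas: Epsilon 6, Alpha 9, Eta 1 (sum 16, leaving 1 seat).
Remainders in descending order: Alpha 0.5622, Epsilon 0.2585, Eta 0.1793.
The surplus seat goes to Alpha.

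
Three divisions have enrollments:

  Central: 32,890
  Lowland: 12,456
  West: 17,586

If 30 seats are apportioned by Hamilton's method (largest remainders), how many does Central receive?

16

Standard divisor: 62932 ÷ 30 ≈ 2097.733.
Standard quotas: Central 15.6788, Lowland 5.9378, West 8.3833.
Lower quotas: Central 15, Lowland 5, West 8 (sum 28, leaving 2 seats).
Remainders in descending order: Lowland 0.9378, Central 0.6788, West 0.3833.
The surplus seats go to Lowland, Central.
Central receives 16.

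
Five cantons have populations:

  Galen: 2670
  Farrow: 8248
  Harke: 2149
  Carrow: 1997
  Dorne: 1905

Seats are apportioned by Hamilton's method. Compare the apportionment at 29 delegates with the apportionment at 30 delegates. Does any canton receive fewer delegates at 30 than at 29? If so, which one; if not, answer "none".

none

At 29 seats: Galen 5, Farrow 14, Harke 4, Carrow 3, Dorne 3.
At 30 seats: Galen 5, Farrow 15, Harke 4, Carrow 3, Dorne 3.
No canton's allocation decreased.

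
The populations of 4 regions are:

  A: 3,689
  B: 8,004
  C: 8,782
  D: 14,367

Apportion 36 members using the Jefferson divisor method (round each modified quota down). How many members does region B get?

8

Standard divisor 34842/36 ≈ 967.833; standard quotas: A 3.812, B 8.270, C 9.074, D 14.844.
Rounding down gives 3, 8, 9, 14 = 34 seats, so the divisor must be adjusted.
With modified divisor 900: modified quotas A 4.099, B 8.893, C 9.758, D 15.963.
Rounding down: A 4, B 8, C 9, D 15 (total 36).
B receives 8.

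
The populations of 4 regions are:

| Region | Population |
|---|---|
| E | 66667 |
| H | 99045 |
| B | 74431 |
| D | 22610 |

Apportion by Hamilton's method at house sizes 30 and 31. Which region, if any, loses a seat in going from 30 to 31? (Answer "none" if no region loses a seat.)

D

At 30 seats: E 8, H 11, B 8, D 3.
At 31 seats: E 8, H 12, B 9, D 2.
D drops from 3 to 2.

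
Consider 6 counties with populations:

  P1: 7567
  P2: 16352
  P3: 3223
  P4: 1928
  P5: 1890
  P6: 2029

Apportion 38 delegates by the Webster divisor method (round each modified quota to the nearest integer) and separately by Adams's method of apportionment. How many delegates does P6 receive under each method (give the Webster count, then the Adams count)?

2 and 3

Webster: P1 9, P2 19, P3 4, P4 2, P5 2, P6 2.
Adams: P1 8, P2 18, P3 4, P4 3, P5 2, P6 3.
P6 gets 2 under Webster and 3 under Adams.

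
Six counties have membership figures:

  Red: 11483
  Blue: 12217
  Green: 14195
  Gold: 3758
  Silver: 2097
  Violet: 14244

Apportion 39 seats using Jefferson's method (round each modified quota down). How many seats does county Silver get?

1

Standard divisor 57994/39 ≈ 1487.026; standard quotas: Red 7.722, Blue 8.216, Green 9.546, Gold 2.527, Silver 1.410, Violet 9.579.
Rounding down gives 7, 8, 9, 2, 1, 9 = 36 seats, so the divisor must be adjusted.
With modified divisor 1400: modified quotas Red 8.202, Blue 8.726, Green 10.139, Gold 2.684, Silver 1.498, Violet 10.174.
Rounding down: Red 8, Blue 8, Green 10, Gold 2, Silver 1, Violet 10 (total 39).
Silver receives 1.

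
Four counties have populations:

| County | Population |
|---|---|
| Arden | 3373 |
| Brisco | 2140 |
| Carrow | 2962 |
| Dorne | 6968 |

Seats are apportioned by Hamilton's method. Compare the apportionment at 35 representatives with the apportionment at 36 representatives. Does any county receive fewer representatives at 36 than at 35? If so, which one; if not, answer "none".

none

At 35 seats: Arden 7, Brisco 5, Carrow 7, Dorne 16.
At 36 seats: Arden 8, Brisco 5, Carrow 7, Dorne 16.
No county's allocation decreased.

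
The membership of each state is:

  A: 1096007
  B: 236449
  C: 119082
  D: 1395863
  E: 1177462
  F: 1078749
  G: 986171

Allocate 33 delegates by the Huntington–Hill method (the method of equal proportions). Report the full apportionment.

A 6, B 1, C 1, D 8, E 6, F 6, G 5

With divisor 184108: modified quotas A 5.953, B 1.284, C 0.647, D 7.582, E 6.395, F 5.859, G 5.356.
Geometric-mean thresholds: A √(5·6)=5.477, B √(1·2)=1.414, C (min 1), D √(7·8)=7.483, E √(6·7)=6.481, F √(5·6)=5.477, G √(5·6)=5.477.
Each quota rounded against its threshold gives A 6, B 1, C 1, D 8, E 6, F 6, G 5 (total 33).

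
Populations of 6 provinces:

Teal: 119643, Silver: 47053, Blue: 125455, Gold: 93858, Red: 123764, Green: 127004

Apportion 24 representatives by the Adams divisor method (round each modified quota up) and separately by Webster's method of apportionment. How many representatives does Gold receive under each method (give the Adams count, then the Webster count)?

Adams: Teal 4, Silver 2, Blue 5, Gold 4, Red 4, Green 5.
Webster: Teal 4, Silver 2, Blue 5, Gold 3, Red 5, Green 5.
Gold gets 4 under Adams and 3 under Webster.

4 and 3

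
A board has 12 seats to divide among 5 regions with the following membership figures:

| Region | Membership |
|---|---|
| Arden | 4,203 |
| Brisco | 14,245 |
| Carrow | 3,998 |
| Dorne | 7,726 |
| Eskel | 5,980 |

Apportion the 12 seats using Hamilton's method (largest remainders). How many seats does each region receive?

Arden 1, Brisco 5, Carrow 1, Dorne 3, Eskel 2

Standard divisor: 36152 ÷ 12 ≈ 3012.667.
Standard quotas: Arden 1.3951, Brisco 4.7284, Carrow 1.3271, Dorne 2.5645, Eskel 1.9850.
Lower quotas: Arden 1, Brisco 4, Carrow 1, Dorne 2, Eskel 1 (sum 9, leaving 3 seats).
Remainders in descending order: Eskel 0.9850, Brisco 0.7284, Dorne 0.5645, Arden 0.3951, Carrow 0.3271.
The surplus seats go to Eskel, Brisco, Dorne.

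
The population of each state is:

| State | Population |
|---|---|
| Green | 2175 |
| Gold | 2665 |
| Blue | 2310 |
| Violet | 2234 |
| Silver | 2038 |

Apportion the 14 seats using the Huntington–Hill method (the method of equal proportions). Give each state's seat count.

Green=3, Gold=3, Blue=3, Violet=3, Silver=2

With divisor 860: modified quotas Green 2.529, Gold 3.099, Blue 2.686, Violet 2.598, Silver 2.370.
Geometric-mean thresholds: Green √(2·3)=2.449, Gold √(3·4)=3.464, Blue √(2·3)=2.449, Violet √(2·3)=2.449, Silver √(2·3)=2.449.
Each quota rounded against its threshold gives Green 3, Gold 3, Blue 3, Violet 3, Silver 2 (total 14).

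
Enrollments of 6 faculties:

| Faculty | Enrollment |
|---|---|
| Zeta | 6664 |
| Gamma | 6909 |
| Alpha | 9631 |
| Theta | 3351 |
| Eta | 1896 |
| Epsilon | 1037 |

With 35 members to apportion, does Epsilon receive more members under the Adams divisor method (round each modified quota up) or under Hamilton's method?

Adams

Adams: Zeta 8, Gamma 8, Alpha 11, Theta 4, Eta 2, Epsilon 2.
Hamilton: Zeta 8, Gamma 8, Alpha 12, Theta 4, Eta 2, Epsilon 1.
Epsilon gets 2 under Adams and 1 under Hamilton.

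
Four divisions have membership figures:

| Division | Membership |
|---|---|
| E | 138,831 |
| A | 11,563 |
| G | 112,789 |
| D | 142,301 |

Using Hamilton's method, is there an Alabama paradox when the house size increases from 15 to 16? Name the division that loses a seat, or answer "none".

At 15 seats: E 5, A 1, G 4, D 5.
At 16 seats: E 6, A 0, G 4, D 6.
A drops from 1 to 0.

A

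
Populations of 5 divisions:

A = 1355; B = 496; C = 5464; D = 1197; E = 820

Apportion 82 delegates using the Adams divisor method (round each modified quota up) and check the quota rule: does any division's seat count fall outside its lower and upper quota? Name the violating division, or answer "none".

C

Standard quotas: A 11.906, B 4.358, C 48.012, D 10.518, E 7.205.
Adams allocation: A 12, B 5, C 47, D 11, E 7.
C has quota 48.012 (lower 48, upper 49) but receives 47 — outside the quota interval.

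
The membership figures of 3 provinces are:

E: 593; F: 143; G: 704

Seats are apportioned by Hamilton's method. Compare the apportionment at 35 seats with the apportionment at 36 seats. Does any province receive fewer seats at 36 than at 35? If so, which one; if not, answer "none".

F

At 35 seats: E 14, F 4, G 17.
At 36 seats: E 15, F 3, G 18.
F drops from 4 to 3.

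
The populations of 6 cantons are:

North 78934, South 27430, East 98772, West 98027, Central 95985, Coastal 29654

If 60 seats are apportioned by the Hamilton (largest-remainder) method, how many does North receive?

Standard divisor: 428802 ÷ 60 ≈ 7146.7.
Standard quotas: North 11.0448, South 3.8381, East 13.8206, West 13.7164, Central 13.4307, Coastal 4.1493.
Lower quotas: North 11, South 3, East 13, West 13, Central 13, Coastal 4 (sum 57, leaving 3 seats).
Remainders in descending order: South 0.8381, East 0.8206, West 0.7164, Central 0.4307, Coastal 0.1493, North 0.0448.
The surplus seats go to South, East, West.
North receives 11.

11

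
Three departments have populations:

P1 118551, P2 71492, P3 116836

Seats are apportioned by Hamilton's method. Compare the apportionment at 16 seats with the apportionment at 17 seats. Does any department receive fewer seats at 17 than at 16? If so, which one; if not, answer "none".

At 16 seats: P1 6, P2 4, P3 6.
At 17 seats: P1 7, P2 4, P3 6.
No department's allocation decreased.

none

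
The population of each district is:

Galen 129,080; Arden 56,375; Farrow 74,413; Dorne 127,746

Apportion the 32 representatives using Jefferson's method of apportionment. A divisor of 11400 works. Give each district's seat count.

Galen: 11; Arden: 4; Farrow: 6; Dorne: 11

With modified divisor 11400: modified quotas Galen 11.323, Arden 4.945, Farrow 6.527, Dorne 11.206.
Rounding down: Galen 11, Arden 4, Farrow 6, Dorne 11 (total 32).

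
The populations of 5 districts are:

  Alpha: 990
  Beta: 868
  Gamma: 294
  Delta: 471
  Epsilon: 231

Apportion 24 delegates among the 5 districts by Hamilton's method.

Alpha 8; Beta 7; Gamma 3; Delta 4; Epsilon 2

Total 2854; standard divisor 2854/24 ≈ 118.917.
Standard quotas: Alpha 8.325, Beta 7.299, Gamma 2.472, Delta 3.961, Epsilon 1.943.
Lower quotas: Alpha 8, Beta 7, Gamma 2, Delta 3, Epsilon 1 (sum 21, leaving 3 seats).
Remainders in descending order: Delta 0.961, Epsilon 0.943, Gamma 0.472, Alpha 0.325, Beta 0.299.
The surplus seats go to Delta, Epsilon, Gamma.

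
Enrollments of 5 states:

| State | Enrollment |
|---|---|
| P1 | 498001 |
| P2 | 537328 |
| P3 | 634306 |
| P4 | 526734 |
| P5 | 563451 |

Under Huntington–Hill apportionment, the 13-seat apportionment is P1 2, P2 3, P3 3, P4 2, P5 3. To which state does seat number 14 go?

Priority for the next seat is population ÷ (√(s·(s+1))).
Priorities: P1 203308.057, P2 155113.233, P3 183108.370, P4 215038.255, P5 162654.293.
Highest priority: P4.

P4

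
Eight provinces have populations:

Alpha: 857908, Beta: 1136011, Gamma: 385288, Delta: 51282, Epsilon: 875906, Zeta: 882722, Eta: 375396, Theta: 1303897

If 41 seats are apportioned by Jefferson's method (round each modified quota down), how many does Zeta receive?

Standard divisor 5868410/41 ≈ 143131.951; standard quotas: Alpha 5.994, Beta 7.937, Gamma 2.692, Delta 0.358, Epsilon 6.120, Zeta 6.167, Eta 2.623, Theta 9.110.
Rounding down gives 5, 7, 2, 0, 6, 6, 2, 9 = 37 seats, so the divisor must be adjusted.
With modified divisor 127300: modified quotas Alpha 6.739, Beta 8.924, Gamma 3.027, Delta 0.403, Epsilon 6.881, Zeta 6.934, Eta 2.949, Theta 10.243.
Rounding down: Alpha 6, Beta 8, Gamma 3, Delta 0, Epsilon 6, Zeta 6, Eta 2, Theta 10 (total 41).
Zeta receives 6.

6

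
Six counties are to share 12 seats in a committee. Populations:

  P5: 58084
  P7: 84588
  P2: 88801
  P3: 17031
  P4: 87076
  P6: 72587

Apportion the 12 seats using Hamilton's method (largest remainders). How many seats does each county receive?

Total 408167; standard divisor 408167/12 ≈ 34013.917.
Standard quotas: P5 1.7077, P7 2.4869, P2 2.6107, P3 0.5007, P4 2.5600, P6 2.1340.
Lower quotas: P5 1, P7 2, P2 2, P3 0, P4 2, P6 2 (sum 9, leaving 3 seats).
Remainders in descending order: P5 0.7077, P2 0.6107, P4 0.5600, P3 0.5007, P7 0.4869, P6 0.1340.
The surplus seats go to P5, P2, P4.

P5 2; P7 2; P2 3; P3 0; P4 3; P6 2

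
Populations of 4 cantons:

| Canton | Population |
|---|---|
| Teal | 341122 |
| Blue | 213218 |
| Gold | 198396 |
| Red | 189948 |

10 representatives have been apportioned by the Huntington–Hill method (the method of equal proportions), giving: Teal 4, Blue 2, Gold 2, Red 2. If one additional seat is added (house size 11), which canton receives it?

Priority for the next seat is population ÷ (√(s·(s+1))).
Priorities: Teal 76277.198, Blue 87045.884, Gold 80994.828, Red 77545.946.
Highest priority: Blue.

Blue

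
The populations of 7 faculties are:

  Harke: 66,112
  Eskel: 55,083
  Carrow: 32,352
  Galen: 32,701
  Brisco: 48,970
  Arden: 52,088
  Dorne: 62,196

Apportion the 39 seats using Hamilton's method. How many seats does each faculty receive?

Harke 7, Eskel 6, Carrow 4, Galen 4, Brisco 5, Arden 6, Dorne 7

Total 349502; standard divisor 349502/39 ≈ 8961.59.
Standard quotas: Harke 7.3773, Eskel 6.1466, Carrow 3.6101, Galen 3.6490, Brisco 5.4644, Arden 5.8124, Dorne 6.9403.
Lower quotas: Harke 7, Eskel 6, Carrow 3, Galen 3, Brisco 5, Arden 5, Dorne 6 (sum 35, leaving 4 seats).
Remainders in descending order: Dorne 0.9403, Arden 0.8124, Galen 0.6490, Carrow 0.6101, Brisco 0.4644, Harke 0.3773, Eskel 0.1466.
Largest remainders: Dorne, Arden, Galen, Carrow receive the extra seats.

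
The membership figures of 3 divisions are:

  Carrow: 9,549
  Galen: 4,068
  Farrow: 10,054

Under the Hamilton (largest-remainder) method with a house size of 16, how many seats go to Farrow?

7

Standard divisor: 23671 ÷ 16 ≈ 1479.438.
Standard quotas: Carrow 6.4545, Galen 2.7497, Farrow 6.7958.
Lower quotas: Carrow 6, Galen 2, Farrow 6 (sum 14, leaving 2 seats).
Remainders in descending order: Farrow 0.7958, Galen 0.7497, Carrow 0.4545.
Largest remainders: Farrow, Galen receive the extra seats.
Farrow receives 7.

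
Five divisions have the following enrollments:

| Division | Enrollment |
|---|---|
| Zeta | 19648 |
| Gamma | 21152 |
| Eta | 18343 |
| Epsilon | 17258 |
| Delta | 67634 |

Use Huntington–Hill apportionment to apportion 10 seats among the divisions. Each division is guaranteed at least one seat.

With divisor 14425: modified quotas Zeta 1.362, Gamma 1.466, Eta 1.272, Epsilon 1.196, Delta 4.689.
Geometric-mean thresholds: Zeta √(1·2)=1.414, Gamma √(1·2)=1.414, Eta √(1·2)=1.414, Epsilon √(1·2)=1.414, Delta √(4·5)=4.472.
Each quota rounded against its threshold gives Zeta 1, Gamma 2, Eta 1, Epsilon 1, Delta 5 (total 10).

Zeta=1, Gamma=2, Eta=1, Epsilon=1, Delta=5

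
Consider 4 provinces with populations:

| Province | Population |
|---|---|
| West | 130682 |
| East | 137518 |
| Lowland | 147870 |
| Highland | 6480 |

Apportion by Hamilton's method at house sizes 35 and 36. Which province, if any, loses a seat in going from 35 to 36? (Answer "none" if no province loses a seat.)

Highland

At 35 seats: West 11, East 11, Lowland 12, Highland 1.
At 36 seats: West 11, East 12, Lowland 13, Highland 0.
Highland drops from 1 to 0.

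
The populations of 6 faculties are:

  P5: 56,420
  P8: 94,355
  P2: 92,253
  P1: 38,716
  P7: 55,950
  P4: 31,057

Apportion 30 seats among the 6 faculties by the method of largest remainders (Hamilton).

The standard divisor is 368751/30 ≈ 12291.7.
Standard quotas: P5 4.5901, P8 7.6763, P2 7.5053, P1 3.1498, P7 4.5519, P4 2.5267.
Lower quotas: P5 4, P8 7, P2 7, P1 3, P7 4, P4 2 (sum 27, leaving 3 seats).
Remainders in descending order: P8 0.6763, P5 0.5901, P7 0.5519, P4 0.5267, P2 0.5053, P1 0.1498.
Largest remainders: P8, P5, P7 receive the extra seats.

P5=5, P8=8, P2=7, P1=3, P7=5, P4=2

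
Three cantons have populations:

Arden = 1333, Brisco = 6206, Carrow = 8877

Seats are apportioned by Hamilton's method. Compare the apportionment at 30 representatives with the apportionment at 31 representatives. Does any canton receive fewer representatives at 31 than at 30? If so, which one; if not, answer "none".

Arden

At 30 seats: Arden 3, Brisco 11, Carrow 16.
At 31 seats: Arden 2, Brisco 12, Carrow 17.
Arden drops from 3 to 2.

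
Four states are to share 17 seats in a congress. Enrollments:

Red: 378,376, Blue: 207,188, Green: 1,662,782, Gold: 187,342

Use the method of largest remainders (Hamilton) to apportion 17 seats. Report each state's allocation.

The standard divisor is 2435688/17 ≈ 143275.765.
Standard quotas: Red 2.6409, Blue 1.4461, Green 11.6055, Gold 1.3076.
Lower quotas: Red 2, Blue 1, Green 11, Gold 1 (sum 15, leaving 2 seats).
Remainders in descending order: Red 0.6409, Green 0.6055, Blue 0.4461, Gold 0.3076.
Largest remainders: Red, Green receive the extra seats.

Red 3; Blue 1; Green 12; Gold 1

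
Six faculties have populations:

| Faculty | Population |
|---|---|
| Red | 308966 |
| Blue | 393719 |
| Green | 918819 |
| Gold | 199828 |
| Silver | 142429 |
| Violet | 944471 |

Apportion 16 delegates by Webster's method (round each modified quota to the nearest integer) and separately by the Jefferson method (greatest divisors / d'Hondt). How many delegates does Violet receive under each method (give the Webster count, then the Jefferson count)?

5 and 6

Webster: Red 2, Blue 2, Green 5, Gold 1, Silver 1, Violet 5.
Jefferson: Red 2, Blue 2, Green 5, Gold 1, Silver 0, Violet 6.
Violet gets 5 under Webster and 6 under Jefferson.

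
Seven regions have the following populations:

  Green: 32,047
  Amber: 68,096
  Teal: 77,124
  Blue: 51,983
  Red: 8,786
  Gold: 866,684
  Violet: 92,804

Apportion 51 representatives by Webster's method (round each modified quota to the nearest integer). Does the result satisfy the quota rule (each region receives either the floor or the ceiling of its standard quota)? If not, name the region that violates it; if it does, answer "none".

Gold

Standard quotas: Green 1.365, Amber 2.900, Teal 3.285, Blue 2.214, Red 0.374, Gold 36.910, Violet 3.952.
Webster allocation: Green 1, Amber 3, Teal 3, Blue 2, Red 0, Gold 38, Violet 4.
Gold has quota 36.910 (lower 36, upper 37) but receives 38 — outside the quota interval.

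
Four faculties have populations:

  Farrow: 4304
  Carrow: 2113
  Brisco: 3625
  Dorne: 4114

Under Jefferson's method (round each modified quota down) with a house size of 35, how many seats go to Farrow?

Standard divisor 14156/35 ≈ 404.457; standard quotas: Farrow 10.641, Carrow 5.224, Brisco 8.963, Dorne 10.172.
Rounding down gives 10, 5, 8, 10 = 33 seats, so the divisor must be adjusted.
With modified divisor 380: modified quotas Farrow 11.326, Carrow 5.561, Brisco 9.539, Dorne 10.826.
Rounding down: Farrow 11, Carrow 5, Brisco 9, Dorne 10 (total 35).
Farrow receives 11.

11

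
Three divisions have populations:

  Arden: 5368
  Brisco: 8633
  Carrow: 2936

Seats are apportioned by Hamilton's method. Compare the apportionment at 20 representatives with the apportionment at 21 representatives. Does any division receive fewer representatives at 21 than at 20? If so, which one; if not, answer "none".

Carrow

At 20 seats: Arden 6, Brisco 10, Carrow 4.
At 21 seats: Arden 7, Brisco 11, Carrow 3.
Carrow drops from 4 to 3.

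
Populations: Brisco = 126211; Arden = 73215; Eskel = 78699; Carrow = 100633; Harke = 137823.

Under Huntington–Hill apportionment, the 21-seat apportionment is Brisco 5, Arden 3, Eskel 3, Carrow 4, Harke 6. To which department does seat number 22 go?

Priority for the next seat is population ÷ (√(s·(s+1))).
Priorities: Brisco 23042.871, Arden 21135.350, Eskel 22718.444, Carrow 22502.223, Harke 21266.551.
Highest priority: Brisco.

Brisco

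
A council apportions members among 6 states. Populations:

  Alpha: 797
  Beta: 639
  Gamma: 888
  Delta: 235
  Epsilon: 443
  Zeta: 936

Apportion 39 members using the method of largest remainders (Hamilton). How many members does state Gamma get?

The standard divisor is 3938/39 ≈ 100.974.
Standard quotas: Alpha 7.893, Beta 6.328, Gamma 8.794, Delta 2.327, Epsilon 4.387, Zeta 9.270.
Lower quotas: Alpha 7, Beta 6, Gamma 8, Delta 2, Epsilon 4, Zeta 9 (sum 36, leaving 3 seats).
Remainders in descending order: Alpha 0.893, Gamma 0.794, Epsilon 0.387, Beta 0.328, Delta 0.327, Zeta 0.270.
Largest remainders: Alpha, Gamma, Epsilon receive the extra seats.
Gamma receives 9.

9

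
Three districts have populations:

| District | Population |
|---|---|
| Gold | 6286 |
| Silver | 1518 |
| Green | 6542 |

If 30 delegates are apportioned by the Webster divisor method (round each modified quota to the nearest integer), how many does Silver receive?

Standard divisor 14346/30 ≈ 478.2; standard quotas: Gold 13.145, Silver 3.174, Green 13.680.
Rounding to the nearest integer gives Gold 13, Silver 3, Green 14 — total 30, matching the house size, so no adjustment is needed.
Silver receives 3.

3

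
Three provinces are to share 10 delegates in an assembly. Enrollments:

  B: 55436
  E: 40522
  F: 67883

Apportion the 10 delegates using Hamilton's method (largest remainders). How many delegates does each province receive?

Total 163841; standard divisor 163841/10 ≈ 16384.1.
Standard quotas: B 3.3835, E 2.4733, F 4.1432.
Lower quotas: B 3, E 2, F 4 (sum 9, leaving 1 seat).
Remainders in descending order: E 0.4733, B 0.3835, F 0.1432.
Largest remainder: E receives the extra seat.

B 3, E 3, F 4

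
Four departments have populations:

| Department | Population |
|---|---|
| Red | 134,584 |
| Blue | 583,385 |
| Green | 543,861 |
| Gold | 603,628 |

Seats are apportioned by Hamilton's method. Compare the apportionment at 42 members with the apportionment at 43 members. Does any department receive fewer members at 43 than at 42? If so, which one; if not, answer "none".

none

At 42 seats: Red 3, Blue 13, Green 12, Gold 14.
At 43 seats: Red 3, Blue 13, Green 13, Gold 14.
No department's allocation decreased.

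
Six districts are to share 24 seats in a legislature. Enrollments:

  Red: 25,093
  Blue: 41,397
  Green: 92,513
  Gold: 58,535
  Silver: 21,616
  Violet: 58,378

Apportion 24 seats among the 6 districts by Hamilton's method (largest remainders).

Standard divisor: 297532 ÷ 24 ≈ 12397.167.
Standard quotas: Red 2.0241, Blue 3.3392, Green 7.4624, Gold 4.7216, Silver 1.7436, Violet 4.7090.
Lower quotas: Red 2, Blue 3, Green 7, Gold 4, Silver 1, Violet 4 (sum 21, leaving 3 seats).
Remainders in descending order: Silver 0.7436, Gold 0.7216, Violet 0.7090, Green 0.4624, Blue 0.3392, Red 0.0241.
Largest remainders: Silver, Gold, Violet receive the extra seats.

Red: 2, Blue: 3, Green: 7, Gold: 5, Silver: 2, Violet: 5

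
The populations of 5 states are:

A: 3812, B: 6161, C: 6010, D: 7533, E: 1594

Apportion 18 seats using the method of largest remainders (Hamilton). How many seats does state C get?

4

Standard divisor: 25110 ÷ 18 = 1395.
Standard quotas: A 2.7326, B 4.4165, C 4.3082, D 5.4000, E 1.1427.
Lower quotas: A 2, B 4, C 4, D 5, E 1 (sum 16, leaving 2 seats).
Remainders in descending order: A 0.7326, B 0.4165, D 0.4000, C 0.3082, E 0.1427.
Largest remainders: A, B receive the extra seats.
C receives 4.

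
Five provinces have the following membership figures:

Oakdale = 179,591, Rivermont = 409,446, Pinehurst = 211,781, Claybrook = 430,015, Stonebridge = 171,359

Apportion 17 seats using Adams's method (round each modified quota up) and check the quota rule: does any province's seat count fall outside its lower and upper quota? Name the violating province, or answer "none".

none

Standard quotas: Oakdale 2.177, Rivermont 4.964, Pinehurst 2.568, Claybrook 5.213, Stonebridge 2.078.
Adams allocation: Oakdale 2, Rivermont 5, Pinehurst 3, Claybrook 5, Stonebridge 2.
Every allocation lies between the lower and upper quota.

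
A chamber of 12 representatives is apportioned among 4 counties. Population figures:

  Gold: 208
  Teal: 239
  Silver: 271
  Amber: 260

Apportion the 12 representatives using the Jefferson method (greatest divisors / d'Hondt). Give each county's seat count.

Gold: 3; Teal: 3; Silver: 3; Amber: 3

Standard divisor 978/12 ≈ 81.5; standard quotas: Gold 2.552, Teal 2.933, Silver 3.325, Amber 3.190.
Rounding down gives 2, 2, 3, 3 = 10 seats, so the divisor must be adjusted.
With modified divisor 68.5: modified quotas Gold 3.036, Teal 3.489, Silver 3.956, Amber 3.796.
Rounding down: Gold 3, Teal 3, Silver 3, Amber 3 (total 12).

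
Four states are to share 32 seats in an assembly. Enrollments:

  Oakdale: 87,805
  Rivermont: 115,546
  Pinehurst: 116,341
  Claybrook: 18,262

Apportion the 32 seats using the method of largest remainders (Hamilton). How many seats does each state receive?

Oakdale 8; Rivermont 11; Pinehurst 11; Claybrook 2

The standard divisor is 337954/32 ≈ 10561.062.
Standard quotas: Oakdale 8.3140, Rivermont 10.9408, Pinehurst 11.0160, Claybrook 1.7292.
Lower quotas: Oakdale 8, Rivermont 10, Pinehurst 11, Claybrook 1 (sum 30, leaving 2 seats).
Remainders in descending order: Rivermont 0.9408, Claybrook 0.7292, Oakdale 0.3140, Pinehurst 0.0160.
The surplus seats go to Rivermont, Claybrook.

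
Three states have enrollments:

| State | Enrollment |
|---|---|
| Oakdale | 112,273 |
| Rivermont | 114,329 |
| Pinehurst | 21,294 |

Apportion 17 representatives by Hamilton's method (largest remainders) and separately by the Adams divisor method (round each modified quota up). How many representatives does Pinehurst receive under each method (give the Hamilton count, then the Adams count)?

1 and 2

Hamilton: Oakdale 8, Rivermont 8, Pinehurst 1.
Adams: Oakdale 7, Rivermont 8, Pinehurst 2.
Pinehurst gets 1 under Hamilton and 2 under Adams.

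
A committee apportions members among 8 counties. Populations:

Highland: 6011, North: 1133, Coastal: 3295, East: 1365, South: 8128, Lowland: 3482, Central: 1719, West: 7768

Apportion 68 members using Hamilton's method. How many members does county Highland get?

12

The standard divisor is 32901/68 ≈ 483.838.
Standard quotas: Highland 12.4236, North 2.3417, Coastal 6.8101, East 2.8212, South 16.7990, Lowland 7.1966, Central 3.5528, West 16.0550.
Lower quotas: Highland 12, North 2, Coastal 6, East 2, South 16, Lowland 7, Central 3, West 16 (sum 64, leaving 4 seats).
Remainders in descending order: East 0.8212, Coastal 0.8101, South 0.7990, Central 0.5528, Highland 0.4236, North 0.3417, Lowland 0.1966, West 0.0550.
Largest remainders: East, Coastal, South, Central receive the extra seats.
Highland receives 12.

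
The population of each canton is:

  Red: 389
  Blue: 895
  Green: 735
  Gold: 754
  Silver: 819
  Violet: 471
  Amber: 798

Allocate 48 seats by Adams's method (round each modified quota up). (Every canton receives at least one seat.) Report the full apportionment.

Red 4; Blue 9; Green 7; Gold 7; Silver 8; Violet 5; Amber 8

Standard divisor 4861/48 ≈ 101.271; standard quotas: Red 3.841, Blue 8.838, Green 7.258, Gold 7.445, Silver 8.087, Violet 4.651, Amber 7.880.
Rounding up gives 4, 9, 8, 8, 9, 5, 8 = 51 seats, so the divisor must be adjusted.
With modified divisor 110: modified quotas Red 3.536, Blue 8.136, Green 6.682, Gold 6.855, Silver 7.445, Violet 4.282, Amber 7.255.
Rounding up: Red 4, Blue 9, Green 7, Gold 7, Silver 8, Violet 5, Amber 8 (total 48).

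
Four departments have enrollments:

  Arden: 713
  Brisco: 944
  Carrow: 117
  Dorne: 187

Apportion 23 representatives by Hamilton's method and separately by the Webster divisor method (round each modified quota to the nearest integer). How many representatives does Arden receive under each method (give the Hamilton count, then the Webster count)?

8 and 9

Hamilton: Arden 8, Brisco 11, Carrow 2, Dorne 2.
Webster: Arden 9, Brisco 11, Carrow 1, Dorne 2.
Arden gets 8 under Hamilton and 9 under Webster.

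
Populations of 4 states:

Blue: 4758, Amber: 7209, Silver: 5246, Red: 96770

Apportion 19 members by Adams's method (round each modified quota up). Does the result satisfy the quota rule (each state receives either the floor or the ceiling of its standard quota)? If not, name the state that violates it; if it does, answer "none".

Standard quotas: Blue 0.793, Amber 1.202, Silver 0.874, Red 16.131.
Adams allocation: Blue 1, Amber 2, Silver 1, Red 15.
Red has quota 16.131 (lower 16, upper 17) but receives 15 — outside the quota interval.

Red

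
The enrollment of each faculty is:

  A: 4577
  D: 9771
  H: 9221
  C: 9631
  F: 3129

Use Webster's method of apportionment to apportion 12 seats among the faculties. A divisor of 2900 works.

A=2, D=3, H=3, C=3, F=1

With modified divisor 2900: modified quotas A 1.578, D 3.369, H 3.180, C 3.321, F 1.079.
Rounding to the nearest integer: A 2, D 3, H 3, C 3, F 1 (total 12).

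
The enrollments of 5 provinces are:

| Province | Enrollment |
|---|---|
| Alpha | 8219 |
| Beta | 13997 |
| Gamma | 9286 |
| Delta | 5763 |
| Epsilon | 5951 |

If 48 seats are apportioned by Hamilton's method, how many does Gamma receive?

The standard divisor is 43216/48 ≈ 900.333.
Standard quotas: Alpha 9.1288, Beta 15.5465, Gamma 10.3140, Delta 6.4010, Epsilon 6.6098.
Lower quotas: Alpha 9, Beta 15, Gamma 10, Delta 6, Epsilon 6 (sum 46, leaving 2 seats).
Remainders in descending order: Epsilon 0.6098, Beta 0.5465, Delta 0.4010, Gamma 0.3140, Alpha 0.1288.
The surplus seats go to Epsilon, Beta.
Gamma receives 10.

10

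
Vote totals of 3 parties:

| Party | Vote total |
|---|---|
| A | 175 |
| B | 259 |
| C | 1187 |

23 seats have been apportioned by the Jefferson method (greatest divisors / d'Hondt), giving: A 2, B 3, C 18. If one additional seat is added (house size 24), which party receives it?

B

Priority for the next seat is population ÷ (current seats + 1).
Priorities: A 58.333, B 64.750, C 62.474.
Highest priority: B.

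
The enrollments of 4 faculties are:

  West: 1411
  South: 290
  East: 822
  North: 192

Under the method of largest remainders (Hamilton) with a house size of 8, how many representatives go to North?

Standard divisor: 2715 ÷ 8 ≈ 339.375.
Standard quotas: West 4.158, South 0.855, East 2.422, North 0.566.
Lower quotas: West 4, South 0, East 2, North 0 (sum 6, leaving 2 seats).
Remainders in descending order: South 0.855, North 0.566, East 0.422, West 0.158.
The surplus seats go to South, North.
North receives 1.

1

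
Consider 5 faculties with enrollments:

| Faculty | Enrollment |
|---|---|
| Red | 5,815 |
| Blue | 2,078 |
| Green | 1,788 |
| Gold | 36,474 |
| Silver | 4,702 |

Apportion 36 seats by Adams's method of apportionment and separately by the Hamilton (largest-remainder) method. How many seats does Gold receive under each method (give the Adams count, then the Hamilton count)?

Adams: Red 4, Blue 2, Green 2, Gold 24, Silver 4.
Hamilton: Red 4, Blue 2, Green 1, Gold 26, Silver 3.
Gold gets 24 under Adams and 26 under Hamilton.

24 and 26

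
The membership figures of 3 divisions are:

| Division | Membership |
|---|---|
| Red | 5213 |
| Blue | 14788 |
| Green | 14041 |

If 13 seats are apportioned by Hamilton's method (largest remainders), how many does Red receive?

2

Total 34042; standard divisor 34042/13 ≈ 2618.615.
Standard quotas: Red 1.9907, Blue 5.6473, Green 5.3620.
Lower quotas: Red 1, Blue 5, Green 5 (sum 11, leaving 2 seats).
Remainders in descending order: Red 0.9907, Blue 0.6473, Green 0.3620.
The surplus seats go to Red, Blue.
Red receives 2.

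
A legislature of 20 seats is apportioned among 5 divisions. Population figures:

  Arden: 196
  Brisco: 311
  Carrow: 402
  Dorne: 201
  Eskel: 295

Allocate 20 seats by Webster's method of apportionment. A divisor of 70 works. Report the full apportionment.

With modified divisor 70: modified quotas Arden 2.800, Brisco 4.443, Carrow 5.743, Dorne 2.871, Eskel 4.214.
Rounding to the nearest integer: Arden 3, Brisco 4, Carrow 6, Dorne 3, Eskel 4 (total 20).

Arden 3, Brisco 4, Carrow 6, Dorne 3, Eskel 4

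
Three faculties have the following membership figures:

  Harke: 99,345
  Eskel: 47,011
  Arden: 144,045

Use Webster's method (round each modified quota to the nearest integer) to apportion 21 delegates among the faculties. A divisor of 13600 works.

Harke 7; Eskel 3; Arden 11

With modified divisor 13600: modified quotas Harke 7.305, Eskel 3.457, Arden 10.592.
Rounding to the nearest integer: Harke 7, Eskel 3, Arden 11 (total 21).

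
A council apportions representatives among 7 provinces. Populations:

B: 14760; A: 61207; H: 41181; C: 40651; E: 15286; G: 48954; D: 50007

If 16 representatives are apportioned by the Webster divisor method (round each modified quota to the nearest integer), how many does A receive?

4

Standard divisor 272046/16 ≈ 17002.875; standard quotas: B 0.868, A 3.600, H 2.422, C 2.391, E 0.899, G 2.879, D 2.941.
Rounding to the nearest integer gives B 1, A 4, H 2, C 2, E 1, G 3, D 3 — total 16, matching the house size, so no adjustment is needed.
A receives 4.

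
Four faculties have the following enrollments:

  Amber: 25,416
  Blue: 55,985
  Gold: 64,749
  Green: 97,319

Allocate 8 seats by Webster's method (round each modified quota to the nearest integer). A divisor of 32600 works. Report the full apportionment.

Amber=1; Blue=2; Gold=2; Green=3

With modified divisor 32600: modified quotas Amber 0.780, Blue 1.717, Gold 1.986, Green 2.985.
Rounding to the nearest integer: Amber 1, Blue 2, Gold 2, Green 3 (total 8).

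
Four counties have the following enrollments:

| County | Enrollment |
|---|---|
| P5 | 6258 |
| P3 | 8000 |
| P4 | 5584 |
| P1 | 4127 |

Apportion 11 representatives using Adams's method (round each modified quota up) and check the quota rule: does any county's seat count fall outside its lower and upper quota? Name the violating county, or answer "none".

Standard quotas: P5 2.872, P3 3.671, P4 2.563, P1 1.894.
Adams allocation: P5 3, P3 3, P4 3, P1 2.
Every allocation lies between the lower and upper quota.

none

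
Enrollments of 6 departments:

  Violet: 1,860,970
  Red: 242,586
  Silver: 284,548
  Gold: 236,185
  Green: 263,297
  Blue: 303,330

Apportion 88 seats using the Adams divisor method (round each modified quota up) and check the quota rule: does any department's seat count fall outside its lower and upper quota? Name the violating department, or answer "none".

Violet

Standard quotas: Violet 51.322, Red 6.690, Silver 7.847, Gold 6.514, Green 7.261, Blue 8.365.
Adams allocation: Violet 50, Red 7, Silver 8, Gold 7, Green 7, Blue 9.
Violet has quota 51.322 (lower 51, upper 52) but receives 50 — outside the quota interval.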